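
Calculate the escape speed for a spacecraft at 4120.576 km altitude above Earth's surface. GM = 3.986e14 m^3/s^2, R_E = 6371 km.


r = 6371.0 + 4120.576 = 10491.5760 km = 1.0491576e+07 m
v_esc = sqrt(2*mu/r) = sqrt(2*3.986e14 / 1.0491576e+07)
v_esc = 8716.9244 m/s = 8.7169 km/s

8.7169 km/s


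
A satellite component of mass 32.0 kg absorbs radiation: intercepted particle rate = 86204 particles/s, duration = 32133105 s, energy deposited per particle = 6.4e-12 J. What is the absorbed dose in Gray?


Total energy deposited = rate * time * E_per
  = 86204 * 32133105 * 6.4e-12 = 17.7280 J
Dose = E_total / mass = 17.7280 / 32.0
Dose = 0.5540004 Gy

0.5540 Gy


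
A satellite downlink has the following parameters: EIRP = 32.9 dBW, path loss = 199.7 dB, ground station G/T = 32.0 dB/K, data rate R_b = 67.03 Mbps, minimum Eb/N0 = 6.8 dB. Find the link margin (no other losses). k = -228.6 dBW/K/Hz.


C/N0 = EIRP - FSPL + G/T - k = 32.9 - 199.7 + 32.0 - (-228.6)
C/N0 = 93.8000 dB-Hz
R_b = 67.03 Mbps = 6.703e+07 bps -> 10*log10(R_b) = 78.2627 dB-Hz
Eb/N0 = C/N0 - 10*log10(R_b) = 93.8000 - 78.2627 = 15.5373 dB
Margin = Eb/N0 - Eb/N0_req = 15.5373 - 6.8 = 8.7373 dB (link closes)

8.7373 dB


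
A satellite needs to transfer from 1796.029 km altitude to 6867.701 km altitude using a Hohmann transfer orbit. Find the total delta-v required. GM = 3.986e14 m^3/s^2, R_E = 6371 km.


r1 = 8167.0290 km = 8.167029e+06 m
r2 = 13238.7010 km = 1.3238701e+07 m
dv1 = sqrt(mu/r1)*(sqrt(2*r2/(r1+r2)) - 1) = 783.6607 m/s
dv2 = sqrt(mu/r2)*(1 - sqrt(2*r1/(r1+r2))) = 693.9121 m/s
total dv = |dv1| + |dv2| = 783.6607 + 693.9121 = 1477.5728 m/s = 1.4776 km/s

1.4776 km/s


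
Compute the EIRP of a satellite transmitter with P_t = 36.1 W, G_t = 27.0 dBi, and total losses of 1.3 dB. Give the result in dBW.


Pt = 36.1 W = 15.5751 dBW
EIRP = Pt_dBW + Gt - losses = 15.5751 + 27.0 - 1.3 = 41.2751 dBW

41.2751 dBW


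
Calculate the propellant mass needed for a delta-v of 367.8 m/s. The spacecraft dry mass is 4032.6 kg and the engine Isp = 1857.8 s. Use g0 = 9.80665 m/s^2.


ve = Isp * g0 = 1857.8 * 9.80665 = 18218.794370 m/s
mass ratio = exp(dv/ve) = exp(367.8/18218.794370) = 1.02039310
m_prop = m_dry * (mr - 1) = 4032.6 * (1.02039310 - 1)
m_prop = 82.2372 kg

82.2372 kg


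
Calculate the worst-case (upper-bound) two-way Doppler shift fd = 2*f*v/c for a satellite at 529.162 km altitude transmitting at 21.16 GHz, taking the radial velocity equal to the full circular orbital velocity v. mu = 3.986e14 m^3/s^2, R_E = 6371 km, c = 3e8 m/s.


r = 6.900162e+06 m
v = sqrt(mu/r) = 7600.4447 m/s (worst-case radial velocity)
f = 21.16 GHz = 2.116e+10 Hz
fd = 2*f*v/c = 2*2.116e+10*7600.4447/3.0e+08
fd = 1.0721694e+06 Hz

1.0722e+06 Hz


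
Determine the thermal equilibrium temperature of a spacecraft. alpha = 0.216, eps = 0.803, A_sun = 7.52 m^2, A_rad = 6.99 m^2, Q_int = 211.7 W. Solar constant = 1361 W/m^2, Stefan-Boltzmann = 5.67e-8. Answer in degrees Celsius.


Numerator = alpha*S*A_sun + Q_int = 0.216*1361*7.52 + 211.7 = 2422.3995 W
Denominator = eps*sigma*A_rad = 0.803*5.67e-8*6.99 = 3.182554e-07 W/K^4
T^4 = 7.6114954e+09 K^4
T = 295.3708 K = 22.2208 C

22.2208 degrees Celsius


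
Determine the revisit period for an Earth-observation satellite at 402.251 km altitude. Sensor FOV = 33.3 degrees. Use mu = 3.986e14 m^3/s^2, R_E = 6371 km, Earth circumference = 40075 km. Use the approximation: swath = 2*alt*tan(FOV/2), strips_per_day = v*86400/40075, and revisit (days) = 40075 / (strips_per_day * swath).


swath = 2*402.251*tan(0.2905973) = 240.5971 km
v = sqrt(mu/r) = 7671.3193 m/s = 7.6713 km/s
strips/day = v*86400/40075 = 7.6713*86400/40075 = 16.5390
coverage/day = strips * swath = 16.5390 * 240.5971 = 3979.2451 km
revisit = 40075 / 3979.2451 = 10.0710 days

10.0710 days


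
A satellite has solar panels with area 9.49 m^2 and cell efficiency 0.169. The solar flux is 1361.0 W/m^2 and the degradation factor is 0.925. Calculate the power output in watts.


P = area * eta * S * degradation
P = 9.49 * 0.169 * 1361.0 * 0.925
P = 2019.0765 W

2019.0765 W


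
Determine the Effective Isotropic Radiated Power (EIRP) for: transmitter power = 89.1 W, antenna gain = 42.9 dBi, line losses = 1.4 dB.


Pt = 89.1 W = 19.4988 dBW
EIRP = Pt_dBW + Gt - losses = 19.4988 + 42.9 - 1.4 = 60.9988 dBW

60.9988 dBW


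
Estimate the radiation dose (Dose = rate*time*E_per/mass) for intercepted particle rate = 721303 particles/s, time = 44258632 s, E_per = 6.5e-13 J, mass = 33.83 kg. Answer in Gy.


Total energy deposited = rate * time * E_per
  = 721303 * 44258632 * 6.5e-13 = 20.7505 J
Dose = E_total / mass = 20.7505 / 33.83
Dose = 0.6133764 Gy

0.6134 Gy


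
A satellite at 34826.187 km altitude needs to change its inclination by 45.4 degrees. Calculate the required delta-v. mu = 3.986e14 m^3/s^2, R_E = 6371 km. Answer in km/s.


r = 41197.1870 km = 4.1197187e+07 m
V = sqrt(mu/r) = 3110.5334 m/s
di = 45.4 deg = 0.7923795 rad
dV = 2*V*sin(di/2) = 2*3110.5334*sin(0.3961897)
dV = 2400.7472 m/s = 2.4007 km/s

2.4007 km/s


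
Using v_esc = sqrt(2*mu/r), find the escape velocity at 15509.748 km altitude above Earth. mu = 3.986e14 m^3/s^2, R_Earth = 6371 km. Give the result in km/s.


r = 6371.0 + 15509.748 = 21880.7480 km = 2.1880748e+07 m
v_esc = sqrt(2*mu/r) = sqrt(2*3.986e14 / 2.1880748e+07)
v_esc = 6036.0463 m/s = 6.0360 km/s

6.0360 km/s


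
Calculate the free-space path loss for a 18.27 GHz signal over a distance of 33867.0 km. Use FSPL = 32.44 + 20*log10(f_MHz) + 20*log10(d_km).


f = 18.27 GHz = 18270.0000 MHz
d = 33867.0 km
FSPL = 32.44 + 20*log10(18270.0000) + 20*log10(33867.0)
FSPL = 32.44 + 85.2348 + 90.5955
FSPL = 208.2703 dB

208.2703 dB


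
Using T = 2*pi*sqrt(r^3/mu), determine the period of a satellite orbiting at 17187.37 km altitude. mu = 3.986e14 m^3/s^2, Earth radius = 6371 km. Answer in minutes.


r = 23558.3700 km = 2.355837e+07 m
T = 2*pi*sqrt(r^3/mu) = 2*pi*sqrt(1.307482e+22 / 3.986e14)
T = 35985.6274 s = 599.7605 min

599.7605 minutes


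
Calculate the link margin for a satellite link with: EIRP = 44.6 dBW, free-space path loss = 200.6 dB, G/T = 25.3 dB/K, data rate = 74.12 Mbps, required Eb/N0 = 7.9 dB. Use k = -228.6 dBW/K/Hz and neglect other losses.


C/N0 = EIRP - FSPL + G/T - k = 44.6 - 200.6 + 25.3 - (-228.6)
C/N0 = 97.9000 dB-Hz
R_b = 74.12 Mbps = 7.412e+07 bps -> 10*log10(R_b) = 78.6994 dB-Hz
Eb/N0 = C/N0 - 10*log10(R_b) = 97.9000 - 78.6994 = 19.2006 dB
Margin = Eb/N0 - Eb/N0_req = 19.2006 - 7.9 = 11.3006 dB (link closes)

11.3006 dB


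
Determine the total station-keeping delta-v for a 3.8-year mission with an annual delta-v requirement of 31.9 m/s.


dV = rate * years = 31.9 * 3.8
dV = 121.2200 m/s

121.2200 m/s


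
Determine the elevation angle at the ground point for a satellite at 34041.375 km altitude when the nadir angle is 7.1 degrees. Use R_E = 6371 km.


r = R_E + alt = 40412.3750 km
Law of sines in the satellite / Earth-center / ground-point triangle:
  sin(nadir)/R_E = sin(90 + el)/r  =>  cos(el) = (r/R_E)*sin(nadir)
cos(el) = (40412.3750 / 6371.0000) * sin(7.1 deg) = 0.7840259
el = arccos(0.7840259) = 38.3693 deg
(Earth-central angle = 90 - nadir - el = 44.5307 deg)

38.3693 degrees


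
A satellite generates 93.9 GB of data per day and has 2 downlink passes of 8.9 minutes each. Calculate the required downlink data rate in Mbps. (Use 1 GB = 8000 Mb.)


total contact time = 2 * 8.9 * 60 = 1068.0000 s
data = 93.9 GB = 751200.0000 Mb
rate = 751200.0000 / 1068.0000 = 703.3708 Mbps

703.3708 Mbps


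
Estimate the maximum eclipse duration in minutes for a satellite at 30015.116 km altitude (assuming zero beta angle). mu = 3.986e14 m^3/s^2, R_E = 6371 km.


r = 36386.1160 km
T = 1151.2338 min
Eclipse fraction = arcsin(R_E/r)/pi = arcsin(6371.0000/36386.1160)/pi
= arcsin(0.1750943)/pi = 0.05602302
Eclipse duration = 0.05602302 * 1151.2338 = 64.4956 min

64.4956 minutes


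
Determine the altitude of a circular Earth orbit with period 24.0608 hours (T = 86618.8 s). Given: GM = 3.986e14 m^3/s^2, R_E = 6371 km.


T = 86618.8 s
r = (mu*T^2/(4*pi^2))^(1/3) = (3.986e14 * 86618.8^2 / (4*pi^2))^(1/3)
r = 4.2312364e+07 m = 42312.3644 km
alt = r - R_E = 42312.3644 - 6371 = 35941.3644 km

35941.3644 km


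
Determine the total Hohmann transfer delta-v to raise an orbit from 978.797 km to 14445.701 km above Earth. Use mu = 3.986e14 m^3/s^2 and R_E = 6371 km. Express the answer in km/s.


r1 = 7349.7970 km = 7.349797e+06 m
r2 = 20816.7010 km = 2.0816701e+07 m
dv1 = sqrt(mu/r1)*(sqrt(2*r2/(r1+r2)) - 1) = 1589.0571 m/s
dv2 = sqrt(mu/r2)*(1 - sqrt(2*r1/(r1+r2))) = 1214.6748 m/s
total dv = |dv1| + |dv2| = 1589.0571 + 1214.6748 = 2803.7319 m/s = 2.8037 km/s

2.8037 km/s


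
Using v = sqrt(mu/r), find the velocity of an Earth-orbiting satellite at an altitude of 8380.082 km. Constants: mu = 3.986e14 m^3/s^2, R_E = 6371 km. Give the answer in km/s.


r = R_E + alt = 6371.0 + 8380.082 = 14751.0820 km = 1.4751082e+07 m
v = sqrt(mu/r) = sqrt(3.986e14 / 1.4751082e+07) = 5198.2446 m/s = 5.1982 km/s

5.1982 km/s


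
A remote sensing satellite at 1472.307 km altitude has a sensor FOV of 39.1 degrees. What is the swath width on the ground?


FOV = 39.1 deg = 0.6824237 rad
swath = 2 * alt * tan(FOV/2) = 2 * 1472.307 * tan(0.3412119)
swath = 2 * 1472.307 * 0.355101
swath = 1045.6353 km

1045.6353 km


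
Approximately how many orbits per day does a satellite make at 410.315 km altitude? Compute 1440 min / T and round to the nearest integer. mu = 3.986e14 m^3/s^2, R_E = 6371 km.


r = 6.781315e+06 m
T = 2*pi*sqrt(r^3/mu) = 5557.5336 s = 92.6256 min
revs/day = 1440 / 92.6256 = 15.5465
Rounded: 16 revolutions per day

16 revolutions per day


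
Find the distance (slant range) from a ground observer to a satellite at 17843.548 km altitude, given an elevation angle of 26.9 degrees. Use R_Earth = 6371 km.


h = 17843.548 km, el = 26.9 deg
d = -R_E*sin(el) + sqrt((R_E*sin(el))^2 + 2*R_E*h + h^2)
d = -6371.0000*sin(0.4694936) + sqrt((6371.0000*0.4524347)^2 + 2*6371.0000*17843.548 + 17843.548^2)
d = 20656.0872 km

20656.0872 km


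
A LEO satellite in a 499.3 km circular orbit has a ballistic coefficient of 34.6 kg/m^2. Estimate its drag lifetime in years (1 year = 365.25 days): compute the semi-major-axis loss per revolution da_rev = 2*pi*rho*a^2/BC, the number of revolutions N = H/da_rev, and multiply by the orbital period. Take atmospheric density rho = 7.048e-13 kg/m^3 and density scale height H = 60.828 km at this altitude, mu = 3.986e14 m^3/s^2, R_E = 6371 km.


a = R_E + alt = 6870.3000 km = 6.8703e+06 m
da_rev = 2*pi*rho*a^2/BC = 2*pi*7.048e-13*(6.8703e+06)^2/34.6 = 6.041170 m per revolution
N = H/da_rev = 60828.0000 m / 6.041170 m = 10068.9102 revolutions
P = 2*pi*sqrt(a^3/mu) = 5667.2813 s
lifetime = N*P = 10068.9102 * 5667.2813 = 5.7063347e+07 s = 660.4554 days
years = 660.4554 / 365.25 = 1.8082 years

1.8082 years


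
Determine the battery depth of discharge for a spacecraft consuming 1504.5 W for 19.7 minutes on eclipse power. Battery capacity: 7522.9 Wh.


E_used = P * t / 60 = 1504.5 * 19.7 / 60 = 493.9775 Wh
DOD = E_used / E_total * 100 = 493.9775 / 7522.9 * 100
DOD = 6.5663 %

6.5663 %


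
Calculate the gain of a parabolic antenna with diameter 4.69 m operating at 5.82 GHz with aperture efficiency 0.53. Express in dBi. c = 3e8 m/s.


lambda = c/f = 3e8 / 5.82e+09 = 0.05154639 m
G = eta*(pi*D/lambda)^2 = 0.53*(pi*4.69/0.05154639)^2
G = 43303.6756 (linear)
G = 10*log10(43303.6756) = 46.3652 dBi

46.3652 dBi


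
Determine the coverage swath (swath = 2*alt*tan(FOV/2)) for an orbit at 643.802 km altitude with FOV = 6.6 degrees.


FOV = 6.6 deg = 0.1151917 rad
swath = 2 * alt * tan(FOV/2) = 2 * 643.802 * tan(0.05759587)
swath = 2 * 643.802 * 0.05765964
swath = 74.2428 km

74.2428 km


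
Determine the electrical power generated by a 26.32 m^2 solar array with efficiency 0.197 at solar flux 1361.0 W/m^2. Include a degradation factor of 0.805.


P = area * eta * S * degradation
P = 26.32 * 0.197 * 1361.0 * 0.805
P = 5680.7557 W

5680.7557 W


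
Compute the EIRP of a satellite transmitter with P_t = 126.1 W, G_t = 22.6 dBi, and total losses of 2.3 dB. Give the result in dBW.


Pt = 126.1 W = 21.0072 dBW
EIRP = Pt_dBW + Gt - losses = 21.0072 + 22.6 - 2.3 = 41.3072 dBW

41.3072 dBW


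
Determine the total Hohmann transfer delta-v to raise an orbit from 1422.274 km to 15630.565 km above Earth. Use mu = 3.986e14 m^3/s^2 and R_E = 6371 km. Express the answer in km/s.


r1 = 7793.2740 km = 7.793274e+06 m
r2 = 22001.5650 km = 2.2001565e+07 m
dv1 = sqrt(mu/r1)*(sqrt(2*r2/(r1+r2)) - 1) = 1539.5140 m/s
dv2 = sqrt(mu/r2)*(1 - sqrt(2*r1/(r1+r2))) = 1177.8437 m/s
total dv = |dv1| + |dv2| = 1539.5140 + 1177.8437 = 2717.3577 m/s = 2.7174 km/s

2.7174 km/s


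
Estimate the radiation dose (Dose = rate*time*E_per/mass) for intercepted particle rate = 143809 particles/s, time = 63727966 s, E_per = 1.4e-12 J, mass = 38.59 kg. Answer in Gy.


Total energy deposited = rate * time * E_per
  = 143809 * 63727966 * 1.4e-12 = 12.8305 J
Dose = E_total / mass = 12.8305 / 38.59
Dose = 0.332483 Gy

0.3325 Gy


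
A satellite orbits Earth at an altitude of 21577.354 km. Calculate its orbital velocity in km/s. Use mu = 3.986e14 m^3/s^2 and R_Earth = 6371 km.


r = R_E + alt = 6371.0 + 21577.354 = 27948.3540 km = 2.7948354e+07 m
v = sqrt(mu/r) = sqrt(3.986e14 / 2.7948354e+07) = 3776.5090 m/s = 3.7765 km/s

3.7765 km/s


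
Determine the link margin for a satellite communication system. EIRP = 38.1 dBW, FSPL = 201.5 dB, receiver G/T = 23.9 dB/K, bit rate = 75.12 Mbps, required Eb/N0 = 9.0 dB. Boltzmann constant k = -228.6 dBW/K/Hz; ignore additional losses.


C/N0 = EIRP - FSPL + G/T - k = 38.1 - 201.5 + 23.9 - (-228.6)
C/N0 = 89.1000 dB-Hz
R_b = 75.12 Mbps = 7.512e+07 bps -> 10*log10(R_b) = 78.7576 dB-Hz
Eb/N0 = C/N0 - 10*log10(R_b) = 89.1000 - 78.7576 = 10.3424 dB
Margin = Eb/N0 - Eb/N0_req = 10.3424 - 9.0 = 1.3424 dB (link closes)

1.3424 dB


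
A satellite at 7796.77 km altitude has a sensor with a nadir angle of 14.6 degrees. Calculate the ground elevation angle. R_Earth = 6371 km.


r = R_E + alt = 14167.7700 km
Law of sines in the satellite / Earth-center / ground-point triangle:
  sin(nadir)/R_E = sin(90 + el)/r  =>  cos(el) = (r/R_E)*sin(nadir)
cos(el) = (14167.7700 / 6371.0000) * sin(14.6 deg) = 0.5605495
el = arccos(0.5605495) = 55.9062 deg
(Earth-central angle = 90 - nadir - el = 19.4938 deg)

55.9062 degrees


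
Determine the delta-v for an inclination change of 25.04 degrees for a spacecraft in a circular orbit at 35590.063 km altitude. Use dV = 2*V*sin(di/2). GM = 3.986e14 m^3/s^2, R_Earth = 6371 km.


r = 41961.0630 km = 4.1961063e+07 m
V = sqrt(mu/r) = 3082.0906 m/s
di = 25.04 deg = 0.4370304 rad
dV = 2*V*sin(di/2) = 2*3082.0906*sin(0.2185152)
dV = 1336.2736 m/s = 1.3363 km/s

1.3363 km/s


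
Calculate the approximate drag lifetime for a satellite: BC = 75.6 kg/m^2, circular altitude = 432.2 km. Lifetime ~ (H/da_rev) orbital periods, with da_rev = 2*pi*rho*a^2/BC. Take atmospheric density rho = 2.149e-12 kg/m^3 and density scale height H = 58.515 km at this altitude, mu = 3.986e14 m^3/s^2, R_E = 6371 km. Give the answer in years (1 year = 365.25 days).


a = R_E + alt = 6803.2000 km = 6.8032e+06 m
da_rev = 2*pi*rho*a^2/BC = 2*pi*2.149e-12*(6.8032e+06)^2/75.6 = 8.266487 m per revolution
N = H/da_rev = 58515.0000 m / 8.266487 m = 7078.5816 revolutions
P = 2*pi*sqrt(a^3/mu) = 5584.4586 s
lifetime = N*P = 7078.5816 * 5584.4586 = 3.9530046e+07 s = 457.5237 days
years = 457.5237 / 365.25 = 1.2526 years

1.2526 years


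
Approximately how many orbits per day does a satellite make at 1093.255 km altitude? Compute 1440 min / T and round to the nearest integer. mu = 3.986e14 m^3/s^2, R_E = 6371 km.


r = 7.464255e+06 m
T = 2*pi*sqrt(r^3/mu) = 6417.8701 s = 106.9645 min
revs/day = 1440 / 106.9645 = 13.4624
Rounded: 13 revolutions per day

13 revolutions per day


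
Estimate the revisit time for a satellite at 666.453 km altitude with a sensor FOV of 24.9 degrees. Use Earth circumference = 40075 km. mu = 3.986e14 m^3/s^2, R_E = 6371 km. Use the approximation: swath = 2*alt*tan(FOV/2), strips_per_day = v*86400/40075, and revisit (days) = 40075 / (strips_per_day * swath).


swath = 2*666.453*tan(0.2172935) = 294.2780 km
v = sqrt(mu/r) = 7525.9425 m/s = 7.5259 km/s
strips/day = v*86400/40075 = 7.5259*86400/40075 = 16.2256
coverage/day = strips * swath = 16.2256 * 294.2780 = 4774.8414 km
revisit = 40075 / 4774.8414 = 8.3929 days

8.3929 days


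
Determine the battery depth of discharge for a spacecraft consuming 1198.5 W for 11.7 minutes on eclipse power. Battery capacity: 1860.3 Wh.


E_used = P * t / 60 = 1198.5 * 11.7 / 60 = 233.7075 Wh
DOD = E_used / E_total * 100 = 233.7075 / 1860.3 * 100
DOD = 12.5629 %

12.5629 %


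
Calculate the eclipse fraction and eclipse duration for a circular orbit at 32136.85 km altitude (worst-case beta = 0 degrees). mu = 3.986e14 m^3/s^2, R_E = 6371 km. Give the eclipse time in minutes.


r = 38507.8500 km
T = 1253.3832 min
Eclipse fraction = arcsin(R_E/r)/pi = arcsin(6371.0000/38507.8500)/pi
= arcsin(0.1654468)/pi = 0.05290661
Eclipse duration = 0.05290661 * 1253.3832 = 66.3123 min

66.3123 minutes


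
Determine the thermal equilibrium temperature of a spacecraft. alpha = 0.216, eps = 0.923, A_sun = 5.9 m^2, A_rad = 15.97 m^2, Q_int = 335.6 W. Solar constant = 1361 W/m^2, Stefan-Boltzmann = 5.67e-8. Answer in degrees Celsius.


Numerator = alpha*S*A_sun + Q_int = 0.216*1361*5.9 + 335.6 = 2070.0584 W
Denominator = eps*sigma*A_rad = 0.923*5.67e-8*15.97 = 8.3577558e-07 W/K^4
T^4 = 2.4768113e+09 K^4
T = 223.0865 K = -50.0635 C

-50.0635 degrees Celsius


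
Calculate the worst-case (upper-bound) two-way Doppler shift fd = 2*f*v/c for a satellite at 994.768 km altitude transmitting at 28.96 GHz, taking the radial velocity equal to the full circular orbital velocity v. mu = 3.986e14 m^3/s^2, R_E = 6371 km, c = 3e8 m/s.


r = 7.365768e+06 m
v = sqrt(mu/r) = 7356.3033 m/s (worst-case radial velocity)
f = 28.96 GHz = 2.896e+10 Hz
fd = 2*f*v/c = 2*2.896e+10*7356.3033/3.0e+08
fd = 1.420257e+06 Hz

1.4203e+06 Hz


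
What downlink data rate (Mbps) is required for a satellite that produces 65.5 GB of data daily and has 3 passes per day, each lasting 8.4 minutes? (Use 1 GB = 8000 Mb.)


total contact time = 3 * 8.4 * 60 = 1512.0000 s
data = 65.5 GB = 524000.0000 Mb
rate = 524000.0000 / 1512.0000 = 346.5608 Mbps

346.5608 Mbps


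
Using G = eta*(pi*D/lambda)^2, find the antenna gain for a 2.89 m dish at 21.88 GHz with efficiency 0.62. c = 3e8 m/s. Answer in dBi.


lambda = c/f = 3e8 / 2.188e+10 = 0.01371115 m
G = eta*(pi*D/lambda)^2 = 0.62*(pi*2.89/0.01371115)^2
G = 271856.2027 (linear)
G = 10*log10(271856.2027) = 54.3434 dBi

54.3434 dBi


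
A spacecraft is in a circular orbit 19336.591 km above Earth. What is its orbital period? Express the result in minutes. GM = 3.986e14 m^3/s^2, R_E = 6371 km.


r = 25707.5910 km = 2.5707591e+07 m
T = 2*pi*sqrt(r^3/mu) = 2*pi*sqrt(1.6989639e+22 / 3.986e14)
T = 41020.7214 s = 683.6787 min

683.6787 minutes


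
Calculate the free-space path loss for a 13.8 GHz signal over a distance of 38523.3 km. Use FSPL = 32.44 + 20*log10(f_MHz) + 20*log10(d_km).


f = 13.8 GHz = 13800.0000 MHz
d = 38523.3 km
FSPL = 32.44 + 20*log10(13800.0000) + 20*log10(38523.3)
FSPL = 32.44 + 82.7976 + 91.7145
FSPL = 206.9521 dB

206.9521 dB


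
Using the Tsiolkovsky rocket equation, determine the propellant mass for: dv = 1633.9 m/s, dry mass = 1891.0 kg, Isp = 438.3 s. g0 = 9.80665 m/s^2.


ve = Isp * g0 = 438.3 * 9.80665 = 4298.254695 m/s
mass ratio = exp(dv/ve) = exp(1633.9/4298.254695) = 1.46247621
m_prop = m_dry * (mr - 1) = 1891.0 * (1.46247621 - 1)
m_prop = 874.5425 kg

874.5425 kg


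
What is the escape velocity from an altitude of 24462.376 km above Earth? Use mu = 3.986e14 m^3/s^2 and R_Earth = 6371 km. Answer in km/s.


r = 6371.0 + 24462.376 = 30833.3760 km = 3.0833376e+07 m
v_esc = sqrt(2*mu/r) = sqrt(2*3.986e14 / 3.0833376e+07)
v_esc = 5084.7910 m/s = 5.0848 km/s

5.0848 km/s


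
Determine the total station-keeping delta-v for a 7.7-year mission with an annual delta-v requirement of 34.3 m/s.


dV = rate * years = 34.3 * 7.7
dV = 264.1100 m/s

264.1100 m/s


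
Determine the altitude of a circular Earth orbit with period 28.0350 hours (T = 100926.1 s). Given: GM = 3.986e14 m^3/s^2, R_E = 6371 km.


T = 100926.1 s
r = (mu*T^2/(4*pi^2))^(1/3) = (3.986e14 * 100926.1^2 / (4*pi^2))^(1/3)
r = 4.6852005e+07 m = 46852.0049 km
alt = r - R_E = 46852.0049 - 6371 = 40481.0049 km

40481.0049 km


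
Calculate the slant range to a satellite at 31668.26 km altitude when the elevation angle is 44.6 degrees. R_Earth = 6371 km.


h = 31668.26 km, el = 44.6 deg
d = -R_E*sin(el) + sqrt((R_E*sin(el))^2 + 2*R_E*h + h^2)
d = -6371.0000*sin(0.7784168) + sqrt((6371.0000*0.7021531)^2 + 2*6371.0000*31668.26 + 31668.26^2)
d = 33294.3882 km

33294.3882 km


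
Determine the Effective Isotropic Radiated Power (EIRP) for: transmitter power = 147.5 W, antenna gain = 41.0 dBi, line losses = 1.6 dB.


Pt = 147.5 W = 21.6879 dBW
EIRP = Pt_dBW + Gt - losses = 21.6879 + 41.0 - 1.6 = 61.0879 dBW

61.0879 dBW


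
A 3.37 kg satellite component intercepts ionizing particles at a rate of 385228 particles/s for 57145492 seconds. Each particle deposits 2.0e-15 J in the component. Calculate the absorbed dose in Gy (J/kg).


Total energy deposited = rate * time * E_per
  = 385228 * 57145492 * 2.0e-15 = 0.04402809 J
Dose = E_total / mass = 0.04402809 / 3.37
Dose = 0.01306471 Gy

0.0131 Gy


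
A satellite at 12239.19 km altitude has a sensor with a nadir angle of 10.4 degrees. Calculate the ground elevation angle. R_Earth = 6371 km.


r = R_E + alt = 18610.1900 km
Law of sines in the satellite / Earth-center / ground-point triangle:
  sin(nadir)/R_E = sin(90 + el)/r  =>  cos(el) = (r/R_E)*sin(nadir)
cos(el) = (18610.1900 / 6371.0000) * sin(10.4 deg) = 0.5273106
el = arccos(0.5273106) = 58.1761 deg
(Earth-central angle = 90 - nadir - el = 21.4239 deg)

58.1761 degrees


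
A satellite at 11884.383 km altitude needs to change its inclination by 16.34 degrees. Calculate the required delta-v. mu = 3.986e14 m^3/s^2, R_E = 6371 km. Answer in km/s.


r = 18255.3830 km = 1.8255383e+07 m
V = sqrt(mu/r) = 4672.7567 m/s
di = 16.34 deg = 0.2851868 rad
dV = 2*V*sin(di/2) = 2*4672.7567*sin(0.1425934)
dV = 1328.0972 m/s = 1.3281 km/s

1.3281 km/s


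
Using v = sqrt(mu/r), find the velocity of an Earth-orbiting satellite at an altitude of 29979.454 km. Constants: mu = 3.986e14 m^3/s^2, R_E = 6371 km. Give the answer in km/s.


r = R_E + alt = 6371.0 + 29979.454 = 36350.4540 km = 3.6350454e+07 m
v = sqrt(mu/r) = sqrt(3.986e14 / 3.6350454e+07) = 3311.4159 m/s = 3.3114 km/s

3.3114 km/s


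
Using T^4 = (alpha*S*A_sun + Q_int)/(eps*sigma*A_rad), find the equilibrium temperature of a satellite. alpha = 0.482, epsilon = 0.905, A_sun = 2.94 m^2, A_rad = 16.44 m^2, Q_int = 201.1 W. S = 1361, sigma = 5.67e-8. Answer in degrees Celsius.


Numerator = alpha*S*A_sun + Q_int = 0.482*1361*2.94 + 201.1 = 2129.7459 W
Denominator = eps*sigma*A_rad = 0.905*5.67e-8*16.44 = 8.4359394e-07 W/K^4
T^4 = 2.5246102e+09 K^4
T = 224.1551 K = -48.9949 C

-48.9949 degrees Celsius


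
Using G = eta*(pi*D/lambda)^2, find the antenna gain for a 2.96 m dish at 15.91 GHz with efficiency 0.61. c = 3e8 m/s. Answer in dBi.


lambda = c/f = 3e8 / 1.591e+10 = 0.01885607 m
G = eta*(pi*D/lambda)^2 = 0.61*(pi*2.96/0.01885607)^2
G = 148357.9598 (linear)
G = 10*log10(148357.9598) = 51.7131 dBi

51.7131 dBi


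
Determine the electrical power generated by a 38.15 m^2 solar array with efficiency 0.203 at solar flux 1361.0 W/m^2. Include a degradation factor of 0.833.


P = area * eta * S * degradation
P = 38.15 * 0.203 * 1361.0 * 0.833
P = 8779.9836 W

8779.9836 W


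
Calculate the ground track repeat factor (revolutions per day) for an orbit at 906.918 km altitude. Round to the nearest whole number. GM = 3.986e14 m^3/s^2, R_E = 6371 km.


r = 7.277918e+06 m
T = 2*pi*sqrt(r^3/mu) = 6179.0535 s = 102.9842 min
revs/day = 1440 / 102.9842 = 13.9827
Rounded: 14 revolutions per day

14 revolutions per day


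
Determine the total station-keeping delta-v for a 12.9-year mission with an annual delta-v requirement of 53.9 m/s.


dV = rate * years = 53.9 * 12.9
dV = 695.3100 m/s

695.3100 m/s


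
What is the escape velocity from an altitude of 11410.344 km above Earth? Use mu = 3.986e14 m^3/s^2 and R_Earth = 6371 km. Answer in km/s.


r = 6371.0 + 11410.344 = 17781.3440 km = 1.7781344e+07 m
v_esc = sqrt(2*mu/r) = sqrt(2*3.986e14 / 1.7781344e+07)
v_esc = 6695.7827 m/s = 6.6958 km/s

6.6958 km/s


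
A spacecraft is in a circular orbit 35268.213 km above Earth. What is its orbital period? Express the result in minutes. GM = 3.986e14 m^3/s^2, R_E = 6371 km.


r = 41639.2130 km = 4.1639213e+07 m
T = 2*pi*sqrt(r^3/mu) = 2*pi*sqrt(7.2195069e+22 / 3.986e14)
T = 84560.0031 s = 1409.3334 min

1409.3334 minutes


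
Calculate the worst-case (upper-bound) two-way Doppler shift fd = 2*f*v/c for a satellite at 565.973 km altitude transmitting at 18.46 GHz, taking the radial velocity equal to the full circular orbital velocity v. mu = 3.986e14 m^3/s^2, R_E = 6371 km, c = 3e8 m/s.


r = 6.936973e+06 m
v = sqrt(mu/r) = 7580.2520 m/s (worst-case radial velocity)
f = 18.46 GHz = 1.846e+10 Hz
fd = 2*f*v/c = 2*1.846e+10*7580.2520/3.0e+08
fd = 932876.3492 Hz

932876.3492 Hz


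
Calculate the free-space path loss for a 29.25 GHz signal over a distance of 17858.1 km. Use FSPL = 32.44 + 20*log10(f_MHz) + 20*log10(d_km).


f = 29.25 GHz = 29250.0000 MHz
d = 17858.1 km
FSPL = 32.44 + 20*log10(29250.0000) + 20*log10(17858.1)
FSPL = 32.44 + 89.3225 + 85.0367
FSPL = 206.7992 dB

206.7992 dB


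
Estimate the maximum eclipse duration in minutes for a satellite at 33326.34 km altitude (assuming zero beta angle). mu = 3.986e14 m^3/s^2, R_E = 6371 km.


r = 39697.3400 km
T = 1311.9041 min
Eclipse fraction = arcsin(R_E/r)/pi = arcsin(6371.0000/39697.3400)/pi
= arcsin(0.1604893)/pi = 0.05130723
Eclipse duration = 0.05130723 * 1311.9041 = 67.3102 min

67.3102 minutes


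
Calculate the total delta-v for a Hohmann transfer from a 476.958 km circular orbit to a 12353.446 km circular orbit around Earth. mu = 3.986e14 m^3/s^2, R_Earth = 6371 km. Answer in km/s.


r1 = 6847.9580 km = 6.847958e+06 m
r2 = 18724.4460 km = 1.8724446e+07 m
dv1 = sqrt(mu/r1)*(sqrt(2*r2/(r1+r2)) - 1) = 1603.1931 m/s
dv2 = sqrt(mu/r2)*(1 - sqrt(2*r1/(r1+r2))) = 1237.3016 m/s
total dv = |dv1| + |dv2| = 1603.1931 + 1237.3016 = 2840.4947 m/s = 2.8405 km/s

2.8405 km/s


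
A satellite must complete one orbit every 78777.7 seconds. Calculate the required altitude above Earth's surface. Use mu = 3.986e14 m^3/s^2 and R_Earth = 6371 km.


T = 78777.7 s
r = (mu*T^2/(4*pi^2))^(1/3) = (3.986e14 * 78777.7^2 / (4*pi^2))^(1/3)
r = 3.9718672e+07 m = 39718.6718 km
alt = r - R_E = 39718.6718 - 6371 = 33347.6718 km

33347.6718 km


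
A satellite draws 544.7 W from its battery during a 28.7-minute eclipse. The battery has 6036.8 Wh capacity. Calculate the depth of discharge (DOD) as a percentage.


E_used = P * t / 60 = 544.7 * 28.7 / 60 = 260.5482 Wh
DOD = E_used / E_total * 100 = 260.5482 / 6036.8 * 100
DOD = 4.3160 %

4.3160 %


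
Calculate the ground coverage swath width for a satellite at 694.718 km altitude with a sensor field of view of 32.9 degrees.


FOV = 32.9 deg = 0.5742133 rad
swath = 2 * alt * tan(FOV/2) = 2 * 694.718 * tan(0.2871067)
swath = 2 * 694.718 * 0.2952645
swath = 410.2511 km

410.2511 km


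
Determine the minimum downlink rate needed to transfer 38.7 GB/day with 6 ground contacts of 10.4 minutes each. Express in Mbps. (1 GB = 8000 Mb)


total contact time = 6 * 10.4 * 60 = 3744.0000 s
data = 38.7 GB = 309600.0000 Mb
rate = 309600.0000 / 3744.0000 = 82.6923 Mbps

82.6923 Mbps


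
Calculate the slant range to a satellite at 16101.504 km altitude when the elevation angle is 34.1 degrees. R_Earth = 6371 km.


h = 16101.504 km, el = 34.1 deg
d = -R_E*sin(el) + sqrt((R_E*sin(el))^2 + 2*R_E*h + h^2)
d = -6371.0000*sin(0.5951573) + sqrt((6371.0000*0.560639)^2 + 2*6371.0000*16101.504 + 16101.504^2)
d = 18272.6596 km

18272.6596 km


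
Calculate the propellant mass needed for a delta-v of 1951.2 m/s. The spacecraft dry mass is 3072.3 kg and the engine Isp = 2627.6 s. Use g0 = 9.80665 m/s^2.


ve = Isp * g0 = 2627.6 * 9.80665 = 25767.953540 m/s
mass ratio = exp(dv/ve) = exp(1951.2/25767.953540) = 1.07866262
m_prop = m_dry * (mr - 1) = 3072.3 * (1.07866262 - 1)
m_prop = 241.6752 kg

241.6752 kg


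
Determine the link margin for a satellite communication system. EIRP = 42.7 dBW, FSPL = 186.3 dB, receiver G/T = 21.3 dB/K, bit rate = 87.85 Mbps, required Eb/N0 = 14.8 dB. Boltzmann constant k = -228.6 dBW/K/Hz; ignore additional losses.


C/N0 = EIRP - FSPL + G/T - k = 42.7 - 186.3 + 21.3 - (-228.6)
C/N0 = 106.3000 dB-Hz
R_b = 87.85 Mbps = 8.785e+07 bps -> 10*log10(R_b) = 79.4374 dB-Hz
Eb/N0 = C/N0 - 10*log10(R_b) = 106.3000 - 79.4374 = 26.8626 dB
Margin = Eb/N0 - Eb/N0_req = 26.8626 - 14.8 = 12.0626 dB (link closes)

12.0626 dB


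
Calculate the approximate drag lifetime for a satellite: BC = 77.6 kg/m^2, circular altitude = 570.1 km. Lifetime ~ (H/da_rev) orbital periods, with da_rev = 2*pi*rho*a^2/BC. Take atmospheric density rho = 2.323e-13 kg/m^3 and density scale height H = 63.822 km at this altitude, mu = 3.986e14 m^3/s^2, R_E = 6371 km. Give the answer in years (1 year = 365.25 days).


a = R_E + alt = 6941.1000 km = 6.9411e+06 m
da_rev = 2*pi*rho*a^2/BC = 2*pi*2.323e-13*(6.9411e+06)^2/77.6 = 0.906199795 m per revolution
N = H/da_rev = 63822.0000 m / 0.906199795 m = 70428.1775 revolutions
P = 2*pi*sqrt(a^3/mu) = 5755.1106 s
lifetime = N*P = 70428.1775 * 5755.1106 = 4.0532195e+08 s = 4691.2263 days
years = 4691.2263 / 365.25 = 12.8439 years

12.8439 years


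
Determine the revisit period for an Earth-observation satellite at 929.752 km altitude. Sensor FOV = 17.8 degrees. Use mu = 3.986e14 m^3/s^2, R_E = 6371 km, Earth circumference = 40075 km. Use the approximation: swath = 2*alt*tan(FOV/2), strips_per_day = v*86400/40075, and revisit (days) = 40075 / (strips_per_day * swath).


swath = 2*929.752*tan(0.1553343) = 291.1906 km
v = sqrt(mu/r) = 7388.9861 m/s = 7.3890 km/s
strips/day = v*86400/40075 = 7.3890*86400/40075 = 15.9303
coverage/day = strips * swath = 15.9303 * 291.1906 = 4638.7647 km
revisit = 40075 / 4638.7647 = 8.6392 days

8.6392 days


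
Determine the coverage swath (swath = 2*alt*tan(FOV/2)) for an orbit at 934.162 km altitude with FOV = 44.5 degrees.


FOV = 44.5 deg = 0.7766715 rad
swath = 2 * alt * tan(FOV/2) = 2 * 934.162 * tan(0.3883358)
swath = 2 * 934.162 * 0.4091108
swath = 764.3515 km

764.3515 km


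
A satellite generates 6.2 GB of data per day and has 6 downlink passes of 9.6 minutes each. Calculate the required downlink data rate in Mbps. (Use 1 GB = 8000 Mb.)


total contact time = 6 * 9.6 * 60 = 3456.0000 s
data = 6.2 GB = 49600.0000 Mb
rate = 49600.0000 / 3456.0000 = 14.3519 Mbps

14.3519 Mbps


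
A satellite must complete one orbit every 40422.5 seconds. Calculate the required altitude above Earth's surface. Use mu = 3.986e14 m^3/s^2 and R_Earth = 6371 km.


T = 40422.5 s
r = (mu*T^2/(4*pi^2))^(1/3) = (3.986e14 * 40422.5^2 / (4*pi^2))^(1/3)
r = 2.5457044e+07 m = 25457.0436 km
alt = r - R_E = 25457.0436 - 6371 = 19086.0436 km

19086.0436 km


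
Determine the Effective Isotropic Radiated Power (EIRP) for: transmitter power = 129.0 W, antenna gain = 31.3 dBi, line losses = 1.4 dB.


Pt = 129.0 W = 21.1059 dBW
EIRP = Pt_dBW + Gt - losses = 21.1059 + 31.3 - 1.4 = 51.0059 dBW

51.0059 dBW


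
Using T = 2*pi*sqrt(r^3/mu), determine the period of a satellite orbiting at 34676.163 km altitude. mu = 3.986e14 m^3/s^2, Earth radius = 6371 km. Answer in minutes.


r = 41047.1630 km = 4.1047163e+07 m
T = 2*pi*sqrt(r^3/mu) = 2*pi*sqrt(6.9159117e+22 / 3.986e14)
T = 82762.9458 s = 1379.3824 min

1379.3824 minutes


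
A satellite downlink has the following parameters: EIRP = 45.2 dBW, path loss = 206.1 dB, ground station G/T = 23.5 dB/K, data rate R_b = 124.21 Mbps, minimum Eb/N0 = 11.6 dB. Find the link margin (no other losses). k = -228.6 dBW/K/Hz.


C/N0 = EIRP - FSPL + G/T - k = 45.2 - 206.1 + 23.5 - (-228.6)
C/N0 = 91.2000 dB-Hz
R_b = 124.21 Mbps = 1.2421e+08 bps -> 10*log10(R_b) = 80.9416 dB-Hz
Eb/N0 = C/N0 - 10*log10(R_b) = 91.2000 - 80.9416 = 10.2584 dB
Margin = Eb/N0 - Eb/N0_req = 10.2584 - 11.6 = -1.3416 dB (negative margin: link does not close)

-1.3416 dB


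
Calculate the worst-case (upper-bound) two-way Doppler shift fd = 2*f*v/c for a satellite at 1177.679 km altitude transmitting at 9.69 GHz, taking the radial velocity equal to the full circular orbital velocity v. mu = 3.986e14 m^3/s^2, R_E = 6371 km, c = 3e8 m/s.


r = 7.548679e+06 m
v = sqrt(mu/r) = 7266.6320 m/s (worst-case radial velocity)
f = 9.69 GHz = 9.69e+09 Hz
fd = 2*f*v/c = 2*9.69e+09*7266.6320/3.0e+08
fd = 469424.4286 Hz

469424.4286 Hz


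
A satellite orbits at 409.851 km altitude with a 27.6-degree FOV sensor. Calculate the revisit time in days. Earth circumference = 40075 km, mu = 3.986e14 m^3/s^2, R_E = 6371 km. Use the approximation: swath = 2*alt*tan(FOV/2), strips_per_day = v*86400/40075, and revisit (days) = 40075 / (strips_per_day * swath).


swath = 2*409.851*tan(0.2408554) = 201.3381 km
v = sqrt(mu/r) = 7667.0191 m/s = 7.6670 km/s
strips/day = v*86400/40075 = 7.6670*86400/40075 = 16.5298
coverage/day = strips * swath = 16.5298 * 201.3381 = 3328.0724 km
revisit = 40075 / 3328.0724 = 12.0415 days

12.0415 days


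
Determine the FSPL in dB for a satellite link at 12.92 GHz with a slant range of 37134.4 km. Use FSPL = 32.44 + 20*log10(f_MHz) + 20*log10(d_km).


f = 12.92 GHz = 12920.0000 MHz
d = 37134.4 km
FSPL = 32.44 + 20*log10(12920.0000) + 20*log10(37134.4)
FSPL = 32.44 + 82.2253 + 91.3955
FSPL = 206.0608 dB

206.0608 dB


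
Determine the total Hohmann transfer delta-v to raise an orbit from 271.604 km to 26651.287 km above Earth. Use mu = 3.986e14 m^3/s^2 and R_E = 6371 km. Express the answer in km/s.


r1 = 6642.6040 km = 6.642604e+06 m
r2 = 33022.2870 km = 3.3022287e+07 m
dv1 = sqrt(mu/r1)*(sqrt(2*r2/(r1+r2)) - 1) = 2249.3470 m/s
dv2 = sqrt(mu/r2)*(1 - sqrt(2*r1/(r1+r2))) = 1463.5874 m/s
total dv = |dv1| + |dv2| = 2249.3470 + 1463.5874 = 3712.9344 m/s = 3.7129 km/s

3.7129 km/s


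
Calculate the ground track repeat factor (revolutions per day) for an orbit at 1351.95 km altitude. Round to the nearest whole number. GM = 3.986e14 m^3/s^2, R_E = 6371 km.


r = 7.72295e+06 m
T = 2*pi*sqrt(r^3/mu) = 6754.3888 s = 112.5731 min
revs/day = 1440 / 112.5731 = 12.7917
Rounded: 13 revolutions per day

13 revolutions per day


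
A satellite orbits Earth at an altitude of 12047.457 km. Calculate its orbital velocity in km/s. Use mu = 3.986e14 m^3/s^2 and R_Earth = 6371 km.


r = R_E + alt = 6371.0 + 12047.457 = 18418.4570 km = 1.8418457e+07 m
v = sqrt(mu/r) = sqrt(3.986e14 / 1.8418457e+07) = 4652.0248 m/s = 4.6520 km/s

4.6520 km/s


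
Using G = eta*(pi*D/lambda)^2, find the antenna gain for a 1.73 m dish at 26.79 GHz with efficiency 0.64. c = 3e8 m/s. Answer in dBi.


lambda = c/f = 3e8 / 2.679e+10 = 0.01119821 m
G = eta*(pi*D/lambda)^2 = 0.64*(pi*1.73/0.01119821)^2
G = 150756.0825 (linear)
G = 10*log10(150756.0825) = 51.7827 dBi

51.7827 dBi


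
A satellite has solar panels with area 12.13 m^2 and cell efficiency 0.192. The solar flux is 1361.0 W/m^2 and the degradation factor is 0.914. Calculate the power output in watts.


P = area * eta * S * degradation
P = 12.13 * 0.192 * 1361.0 * 0.914
P = 2897.1191 W

2897.1191 W


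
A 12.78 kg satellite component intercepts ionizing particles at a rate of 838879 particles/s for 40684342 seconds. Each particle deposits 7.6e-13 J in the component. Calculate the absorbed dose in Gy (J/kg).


Total energy deposited = rate * time * E_per
  = 838879 * 40684342 * 7.6e-13 = 25.9382 J
Dose = E_total / mass = 25.9382 / 12.78
Dose = 2.0296 Gy

2.0296 Gy


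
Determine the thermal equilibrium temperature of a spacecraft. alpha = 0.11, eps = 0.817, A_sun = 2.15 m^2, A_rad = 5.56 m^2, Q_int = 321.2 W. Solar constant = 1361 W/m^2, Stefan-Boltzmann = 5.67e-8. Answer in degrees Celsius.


Numerator = alpha*S*A_sun + Q_int = 0.11*1361*2.15 + 321.2 = 643.0765 W
Denominator = eps*sigma*A_rad = 0.817*5.67e-8*5.56 = 2.5756088e-07 W/K^4
T^4 = 2.4967941e+09 K^4
T = 223.5351 K = -49.6149 C

-49.6149 degrees Celsius


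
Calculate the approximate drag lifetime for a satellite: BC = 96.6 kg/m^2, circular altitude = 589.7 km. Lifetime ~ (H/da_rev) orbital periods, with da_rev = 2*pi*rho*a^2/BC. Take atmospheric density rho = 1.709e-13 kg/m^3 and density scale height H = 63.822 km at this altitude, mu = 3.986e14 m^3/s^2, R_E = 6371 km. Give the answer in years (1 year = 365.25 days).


a = R_E + alt = 6960.7000 km = 6.9607e+06 m
da_rev = 2*pi*rho*a^2/BC = 2*pi*1.709e-13*(6.9607e+06)^2/96.6 = 0.538580515 m per revolution
N = H/da_rev = 63822.0000 m / 0.538580515 m = 118500.3879 revolutions
P = 2*pi*sqrt(a^3/mu) = 5779.5044 s
lifetime = N*P = 118500.3879 * 5779.5044 = 6.8487351e+08 s = 7926.7767 days
years = 7926.7767 / 365.25 = 21.7023 years

21.7023 years


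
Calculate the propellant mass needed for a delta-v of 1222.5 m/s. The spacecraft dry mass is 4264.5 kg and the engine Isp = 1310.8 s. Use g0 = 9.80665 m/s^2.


ve = Isp * g0 = 1310.8 * 9.80665 = 12854.556820 m/s
mass ratio = exp(dv/ve) = exp(1222.5/12854.556820) = 1.09977153
m_prop = m_dry * (mr - 1) = 4264.5 * (1.09977153 - 1)
m_prop = 425.4757 kg

425.4757 kg


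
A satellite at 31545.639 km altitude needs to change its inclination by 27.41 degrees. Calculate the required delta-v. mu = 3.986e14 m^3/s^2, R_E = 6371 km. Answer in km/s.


r = 37916.6390 km = 3.7916639e+07 m
V = sqrt(mu/r) = 3242.3040 m/s
di = 27.41 deg = 0.4783947 rad
dV = 2*V*sin(di/2) = 2*3242.3040*sin(0.2391974)
dV = 1536.3523 m/s = 1.5364 km/s

1.5364 km/s


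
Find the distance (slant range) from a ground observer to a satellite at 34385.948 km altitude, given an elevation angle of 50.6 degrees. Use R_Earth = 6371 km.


h = 34385.948 km, el = 50.6 deg
d = -R_E*sin(el) + sqrt((R_E*sin(el))^2 + 2*R_E*h + h^2)
d = -6371.0000*sin(0.8831366) + sqrt((6371.0000*0.7727336)^2 + 2*6371.0000*34385.948 + 34385.948^2)
d = 35632.7517 km

35632.7517 km


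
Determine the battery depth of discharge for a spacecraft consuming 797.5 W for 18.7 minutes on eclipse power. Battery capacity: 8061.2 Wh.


E_used = P * t / 60 = 797.5 * 18.7 / 60 = 248.5542 Wh
DOD = E_used / E_total * 100 = 248.5542 / 8061.2 * 100
DOD = 3.0833 %

3.0833 %


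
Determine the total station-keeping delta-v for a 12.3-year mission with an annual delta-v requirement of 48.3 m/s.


dV = rate * years = 48.3 * 12.3
dV = 594.0900 m/s

594.0900 m/s


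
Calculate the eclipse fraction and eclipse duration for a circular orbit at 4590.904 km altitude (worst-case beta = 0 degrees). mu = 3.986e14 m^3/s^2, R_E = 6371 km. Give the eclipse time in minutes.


r = 10961.9040 km
T = 190.3658 min
Eclipse fraction = arcsin(R_E/r)/pi = arcsin(6371.0000/10961.9040)/pi
= arcsin(0.5811947)/pi = 0.1974145
Eclipse duration = 0.1974145 * 190.3658 = 37.5810 min

37.5810 minutes


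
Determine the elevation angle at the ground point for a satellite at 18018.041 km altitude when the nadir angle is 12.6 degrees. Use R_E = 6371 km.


r = R_E + alt = 24389.0410 km
Law of sines in the satellite / Earth-center / ground-point triangle:
  sin(nadir)/R_E = sin(90 + el)/r  =>  cos(el) = (r/R_E)*sin(nadir)
cos(el) = (24389.0410 / 6371.0000) * sin(12.6 deg) = 0.8350815
el = arccos(0.8350815) = 33.3757 deg
(Earth-central angle = 90 - nadir - el = 44.0243 deg)

33.3757 degrees
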